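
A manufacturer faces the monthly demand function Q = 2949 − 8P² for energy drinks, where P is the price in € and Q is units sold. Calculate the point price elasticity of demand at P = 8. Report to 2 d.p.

-0.42

At P = 8, Q = 2437.
dQ/dP = −16P = -128.
ε = (dQ/dP)(P/Q) = (-128)(8/2437).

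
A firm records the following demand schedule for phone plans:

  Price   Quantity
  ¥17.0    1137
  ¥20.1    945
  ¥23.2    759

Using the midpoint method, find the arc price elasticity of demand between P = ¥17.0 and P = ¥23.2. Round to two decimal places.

-1.29

At P = 17.0, Q = 1137; at P = 23.2, Q = 759.
ΔQ = -378, ΔP = 6.2. Midpoints: P̄ = 20.10, Q̄ = 948.0.
ε = (ΔQ/ΔP)(P̄/Q̄) = (-378/6.2)(20.10/948.0).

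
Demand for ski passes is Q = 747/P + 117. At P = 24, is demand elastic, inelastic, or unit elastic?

Q = 148.125, dQ/dP = -1.297.
ε = (dQ/dP)(P/Q) ≈ -0.210.
|ε| = 0.21 < 1.

inelastic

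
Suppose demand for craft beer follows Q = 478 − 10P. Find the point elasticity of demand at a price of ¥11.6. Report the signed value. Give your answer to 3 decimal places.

At P = 11.6, Q = 362.
dQ/dP = −10.
ε = (dQ/dP)(P/Q) = (-10)(11.6/362).
|ε| < 1, so demand is inelastic at this price.

-0.320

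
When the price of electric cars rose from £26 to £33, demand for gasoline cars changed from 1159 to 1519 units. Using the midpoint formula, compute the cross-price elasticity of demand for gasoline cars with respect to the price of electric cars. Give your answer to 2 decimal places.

ΔQ_x = 1519 − 1159 = 360; ΔP_y = 33 − 26 = 7.
Midpoints: P̄_y = 29.50, Q̄_x = 1339.0.
ε_xy = (ΔQ_x/ΔP_y)(P̄_y/Q̄_x) = (360/7)(29.50/1339.0).
ε_xy > 0, so the goods are substitutes.

1.13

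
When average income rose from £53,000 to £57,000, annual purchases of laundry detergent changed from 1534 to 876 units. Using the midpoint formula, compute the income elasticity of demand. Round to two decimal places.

ΔQ = -658, ΔI = 4000. Midpoints: Ī = 55,000, Q̄ = 1205.0.
ε_I = (ΔQ/ΔI)(Ī/Q̄) = (-658/4000)(55000/1205.0).

-7.51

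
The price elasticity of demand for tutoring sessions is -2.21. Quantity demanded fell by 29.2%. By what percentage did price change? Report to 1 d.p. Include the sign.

%ΔP ≈ %ΔQ / ε = (-29.2%)/(-2.21) = 13.21%.

13.2%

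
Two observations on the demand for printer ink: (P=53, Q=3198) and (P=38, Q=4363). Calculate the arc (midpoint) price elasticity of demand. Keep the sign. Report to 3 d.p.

-0.935

ΔQ = 4363 − 3198 = 1165; ΔP = 38 − 53 = -15.
Midpoints: P̄ = 45.50, Q̄ = 3780.5.
ε = (ΔQ/ΔP)(P̄/Q̄) = (1165/-15)(45.50/3780.5).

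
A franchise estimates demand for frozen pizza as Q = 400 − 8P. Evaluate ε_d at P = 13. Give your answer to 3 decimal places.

At P = 13, Q = 296.
dQ/dP = −8.
ε = (dQ/dP)(P/Q) = (-8)(13/296).
|ε| < 1, so demand is inelastic at this price.

-0.351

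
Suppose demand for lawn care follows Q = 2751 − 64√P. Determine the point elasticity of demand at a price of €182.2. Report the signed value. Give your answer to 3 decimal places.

-0.229

At P = 182.2, Q = 1887.119.
dQ/dP = −64/(2√P) = -2.371.
ε = (dQ/dP)(P/Q) = (-2.371)(182.2/1887.119).
|ε| < 1, so demand is inelastic at this price.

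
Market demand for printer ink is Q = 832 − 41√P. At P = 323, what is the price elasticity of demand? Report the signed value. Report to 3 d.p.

-3.873

At P = 323, Q = 95.140.
dQ/dP = −41/(2√P) = -1.141.
ε = (dQ/dP)(P/Q) = (-1.141)(323/95.140).
|ε| > 1, so demand is elastic at this price.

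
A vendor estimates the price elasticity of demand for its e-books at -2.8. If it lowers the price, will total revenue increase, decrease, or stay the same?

|ε| = 2.80 > 1, so demand is elastic. A price cut therefore raises total revenue.

increase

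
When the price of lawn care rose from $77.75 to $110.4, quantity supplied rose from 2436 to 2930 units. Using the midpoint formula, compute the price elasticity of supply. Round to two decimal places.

0.53

ΔQ = 2930 − 2436 = 494; ΔP = 110.4 − 77.75 = 32.65.
Midpoints: P̄ = 94.08, Q̄ = 2683.0.
ε_s = (ΔQ/ΔP)(P̄/Q̄) = (494/32.65)(94.08/2683.0).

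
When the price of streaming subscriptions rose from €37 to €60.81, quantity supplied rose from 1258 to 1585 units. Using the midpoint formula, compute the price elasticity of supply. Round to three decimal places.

0.472

ΔQ = 1585 − 1258 = 327; ΔP = 60.81 − 37 = 23.81.
Midpoints: P̄ = 48.91, Q̄ = 1421.5.
ε_s = (ΔQ/ΔP)(P̄/Q̄) = (327/23.81)(48.91/1421.5).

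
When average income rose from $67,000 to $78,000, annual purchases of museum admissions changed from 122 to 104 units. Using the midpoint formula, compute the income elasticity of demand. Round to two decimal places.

ΔQ = -18, ΔI = 11000. Midpoints: Ī = 72,500, Q̄ = 113.0.
ε_I = (ΔQ/ΔI)(Ī/Q̄) = (-18/11000)(72500/113.0).
ε_I < 0, so the good is inferior.

-1.05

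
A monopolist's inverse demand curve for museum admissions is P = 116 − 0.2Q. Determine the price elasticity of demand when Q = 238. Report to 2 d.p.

-1.44

At Q = 238, P = 116 − 0.2(238) = 68.40.
dP/dQ = −0.2, so dQ/dP = 1/(−0.2) = -5.000.
ε = (dQ/dP)(P/Q) = (-5.000)(68.40/238).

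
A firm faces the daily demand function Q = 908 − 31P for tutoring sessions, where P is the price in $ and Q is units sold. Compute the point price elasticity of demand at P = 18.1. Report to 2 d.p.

At P = 18.1, Q = 346.900.
dQ/dP = −31.
ε = (dQ/dP)(P/Q) = (-31)(18.1/346.900).
|ε| > 1, so demand is elastic at this price.

-1.62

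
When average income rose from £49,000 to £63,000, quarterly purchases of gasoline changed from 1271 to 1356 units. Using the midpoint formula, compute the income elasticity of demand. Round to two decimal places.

ΔQ = 85, ΔI = 14000. Midpoints: Ī = 56,000, Q̄ = 1313.5.
ε_I = (ΔQ/ΔI)(Ī/Q̄) = (85/14000)(56000/1313.5).
ε_I > 0, so the good is normal.

0.26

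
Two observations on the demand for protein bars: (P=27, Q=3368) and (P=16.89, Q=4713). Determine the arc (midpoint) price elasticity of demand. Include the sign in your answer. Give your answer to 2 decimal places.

-0.72

ΔQ = 4713 − 3368 = 1345; ΔP = 16.89 − 27 = -10.11.
Midpoints: P̄ = 21.95, Q̄ = 4040.5.
ε = (ΔQ/ΔP)(P̄/Q̄) = (1345/-10.11)(21.95/4040.5).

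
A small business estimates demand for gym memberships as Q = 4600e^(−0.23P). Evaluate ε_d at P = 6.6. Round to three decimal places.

At P = 6.6, Q = 1008.089.
dQ/dP = −0.23·4600e^(−0.23P) = −0.23Q = -231.860.
ε = (dQ/dP)(P/Q) = (-231.860)(6.6/1008.089).

-1.518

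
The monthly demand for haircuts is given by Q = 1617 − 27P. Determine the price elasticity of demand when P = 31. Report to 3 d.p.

At P = 31, Q = 780.
dQ/dP = −27.
ε = (dQ/dP)(P/Q) = (-27)(31/780).
|ε| > 1, so demand is elastic at this price.

-1.073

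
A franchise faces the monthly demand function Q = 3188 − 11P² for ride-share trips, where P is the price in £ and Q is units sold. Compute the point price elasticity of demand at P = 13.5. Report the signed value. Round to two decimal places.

-3.39

At P = 13.5, Q = 1183.250.
dQ/dP = −22P = -297.
ε = (dQ/dP)(P/Q) = (-297)(13.5/1183.250).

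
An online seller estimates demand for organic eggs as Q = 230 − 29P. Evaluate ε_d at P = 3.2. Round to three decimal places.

-0.676

At P = 3.2, Q = 137.200.
dQ/dP = −29.
ε = (dQ/dP)(P/Q) = (-29)(3.2/137.200).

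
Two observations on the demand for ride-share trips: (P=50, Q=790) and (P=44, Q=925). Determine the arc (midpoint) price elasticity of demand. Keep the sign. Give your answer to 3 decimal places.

ΔQ = 925 − 790 = 135; ΔP = 44 − 50 = -6.
Midpoints: P̄ = 47.00, Q̄ = 857.5.
ε = (ΔQ/ΔP)(P̄/Q̄) = (135/-6)(47.00/857.5).

-1.233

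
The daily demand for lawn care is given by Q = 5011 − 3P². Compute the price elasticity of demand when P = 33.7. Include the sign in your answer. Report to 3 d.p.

At P = 33.7, Q = 1603.930.
dQ/dP = −6P = -202.200.
ε = (dQ/dP)(P/Q) = (-202.200)(33.7/1603.930).
|ε| > 1, so demand is elastic at this price.

-4.248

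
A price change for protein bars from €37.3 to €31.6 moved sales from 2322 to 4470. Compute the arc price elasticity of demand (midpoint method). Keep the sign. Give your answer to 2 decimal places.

-3.82

ΔQ = 4470 − 2322 = 2148; ΔP = 31.6 − 37.3 = -5.7.
Midpoints: P̄ = 34.45, Q̄ = 3396.0.
ε = (ΔQ/ΔP)(P̄/Q̄) = (2148/-5.7)(34.45/3396.0).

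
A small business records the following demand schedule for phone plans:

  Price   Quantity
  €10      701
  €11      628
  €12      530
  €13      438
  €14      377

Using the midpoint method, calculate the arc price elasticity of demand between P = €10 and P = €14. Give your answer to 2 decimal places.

At P = 10, Q = 701; at P = 14, Q = 377.
ΔQ = -324, ΔP = 4. Midpoints: P̄ = 12.00, Q̄ = 539.0.
ε = (ΔQ/ΔP)(P̄/Q̄) = (-324/4)(12.00/539.0).

-1.80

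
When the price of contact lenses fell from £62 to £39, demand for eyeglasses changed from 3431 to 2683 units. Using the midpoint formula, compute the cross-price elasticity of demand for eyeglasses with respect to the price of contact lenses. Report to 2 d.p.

0.54

ΔQ_x = 2683 − 3431 = -748; ΔP_y = 39 − 62 = -23.
Midpoints: P̄_y = 50.50, Q̄_x = 3057.0.
ε_xy = (ΔQ_x/ΔP_y)(P̄_y/Q̄_x) = (-748/-23)(50.50/3057.0).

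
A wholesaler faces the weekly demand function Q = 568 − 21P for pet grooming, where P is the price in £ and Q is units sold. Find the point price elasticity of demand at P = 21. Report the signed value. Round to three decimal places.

At P = 21, Q = 127.
dQ/dP = −21.
ε = (dQ/dP)(P/Q) = (-21)(21/127).
|ε| > 1, so demand is elastic at this price.

-3.472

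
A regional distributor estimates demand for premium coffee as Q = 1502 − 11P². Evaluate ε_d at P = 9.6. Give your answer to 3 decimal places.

At P = 9.6, Q = 488.240.
dQ/dP = −22P = -211.200.
ε = (dQ/dP)(P/Q) = (-211.200)(9.6/488.240).

-4.153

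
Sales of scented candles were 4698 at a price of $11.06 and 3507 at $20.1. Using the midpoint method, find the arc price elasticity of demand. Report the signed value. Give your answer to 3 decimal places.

ΔQ = 3507 − 4698 = -1191; ΔP = 20.1 − 11.06 = 9.04.
Midpoints: P̄ = 15.58, Q̄ = 4102.5.
ε = (ΔQ/ΔP)(P̄/Q̄) = (-1191/9.04)(15.58/4102.5).

-0.500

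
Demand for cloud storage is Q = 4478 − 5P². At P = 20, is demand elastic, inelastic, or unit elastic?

elastic

Q = 2478, dQ/dP = -200.
ε = (dQ/dP)(P/Q) ≈ -1.614.
|ε| = 1.61 > 1.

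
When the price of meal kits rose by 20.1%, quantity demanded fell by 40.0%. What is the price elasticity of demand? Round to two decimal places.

-1.99

ε = %ΔQ / %ΔP = (-40.0)/(20.1) = -1.990.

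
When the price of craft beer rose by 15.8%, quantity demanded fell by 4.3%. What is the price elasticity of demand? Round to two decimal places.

ε = %ΔQ / %ΔP = (-4.3)/(15.8) = -0.272.

-0.27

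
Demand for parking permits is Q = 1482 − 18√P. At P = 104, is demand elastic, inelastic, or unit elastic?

inelastic

Q = 1298.435, dQ/dP = -0.883.
ε = (dQ/dP)(P/Q) ≈ -0.071.
|ε| = 0.07 < 1.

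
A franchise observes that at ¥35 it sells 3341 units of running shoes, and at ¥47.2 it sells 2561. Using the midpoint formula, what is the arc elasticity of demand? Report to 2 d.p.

-0.89

ΔQ = 2561 − 3341 = -780; ΔP = 47.2 − 35 = 12.2.
Midpoints: P̄ = 41.10, Q̄ = 2951.0.
ε = (ΔQ/ΔP)(P̄/Q̄) = (-780/12.2)(41.10/2951.0).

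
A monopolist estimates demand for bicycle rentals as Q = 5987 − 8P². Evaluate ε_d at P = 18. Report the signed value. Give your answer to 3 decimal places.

At P = 18, Q = 3395.
dQ/dP = −16P = -288.
ε = (dQ/dP)(P/Q) = (-288)(18/3395).

-1.527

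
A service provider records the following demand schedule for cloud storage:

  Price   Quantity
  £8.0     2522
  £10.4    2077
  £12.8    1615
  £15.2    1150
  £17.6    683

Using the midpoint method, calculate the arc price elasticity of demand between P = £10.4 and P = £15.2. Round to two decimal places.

At P = 10.4, Q = 2077; at P = 15.2, Q = 1150.
ΔQ = -927, ΔP = 4.8. Midpoints: P̄ = 12.80, Q̄ = 1613.5.
ε = (ΔQ/ΔP)(P̄/Q̄) = (-927/4.8)(12.80/1613.5).

-1.53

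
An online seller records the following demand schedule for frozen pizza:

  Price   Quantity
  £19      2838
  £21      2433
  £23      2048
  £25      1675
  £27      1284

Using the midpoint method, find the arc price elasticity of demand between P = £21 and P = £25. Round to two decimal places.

-2.12

At P = 21, Q = 2433; at P = 25, Q = 1675.
ΔQ = -758, ΔP = 4. Midpoints: P̄ = 23.00, Q̄ = 2054.0.
ε = (ΔQ/ΔP)(P̄/Q̄) = (-758/4)(23.00/2054.0).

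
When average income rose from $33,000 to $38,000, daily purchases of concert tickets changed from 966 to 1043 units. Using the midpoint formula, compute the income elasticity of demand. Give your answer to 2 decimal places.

0.54

ΔQ = 77, ΔI = 5000. Midpoints: Ī = 35,500, Q̄ = 1004.5.
ε_I = (ΔQ/ΔI)(Ī/Q̄) = (77/5000)(35500/1004.5).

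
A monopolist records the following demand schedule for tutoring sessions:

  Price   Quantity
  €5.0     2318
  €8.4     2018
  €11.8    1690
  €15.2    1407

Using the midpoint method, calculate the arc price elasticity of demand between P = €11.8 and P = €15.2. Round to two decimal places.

-0.73

At P = 11.8, Q = 1690; at P = 15.2, Q = 1407.
ΔQ = -283, ΔP = 3.4. Midpoints: P̄ = 13.50, Q̄ = 1548.5.
ε = (ΔQ/ΔP)(P̄/Q̄) = (-283/3.4)(13.50/1548.5).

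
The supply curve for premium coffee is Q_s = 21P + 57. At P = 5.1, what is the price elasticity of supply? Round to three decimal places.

At P = 5.1, Q_s = 164.10.
dQ_s/dP = 21.
ε_s = (dQ_s/dP)(P/Q_s) = (21)(5.1/164.10).

0.653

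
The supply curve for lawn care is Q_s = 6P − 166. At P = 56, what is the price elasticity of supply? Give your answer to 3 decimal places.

At P = 56, Q_s = 170.
dQ_s/dP = 6.
ε_s = (dQ_s/dP)(P/Q_s) = (6)(56/170).

1.976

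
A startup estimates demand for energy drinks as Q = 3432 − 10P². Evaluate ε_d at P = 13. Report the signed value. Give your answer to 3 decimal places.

At P = 13, Q = 1742.
dQ/dP = −20P = -260.
ε = (dQ/dP)(P/Q) = (-260)(13/1742).

-1.940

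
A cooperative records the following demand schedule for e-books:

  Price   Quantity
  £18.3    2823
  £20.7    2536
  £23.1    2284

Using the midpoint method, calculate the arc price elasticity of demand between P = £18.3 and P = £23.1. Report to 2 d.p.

-0.91

At P = 18.3, Q = 2823; at P = 23.1, Q = 2284.
ΔQ = -539, ΔP = 4.8. Midpoints: P̄ = 20.70, Q̄ = 2553.5.
ε = (ΔQ/ΔP)(P̄/Q̄) = (-539/4.8)(20.70/2553.5).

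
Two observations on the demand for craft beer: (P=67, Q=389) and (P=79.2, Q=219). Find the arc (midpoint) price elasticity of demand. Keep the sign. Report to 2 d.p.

-3.35

ΔQ = 219 − 389 = -170; ΔP = 79.2 − 67 = 12.2.
Midpoints: P̄ = 73.10, Q̄ = 304.0.
ε = (ΔQ/ΔP)(P̄/Q̄) = (-170/12.2)(73.10/304.0).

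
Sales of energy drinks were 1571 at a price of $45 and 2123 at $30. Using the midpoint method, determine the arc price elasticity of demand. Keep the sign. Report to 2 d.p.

ΔQ = 2123 − 1571 = 552; ΔP = 30 − 45 = -15.
Midpoints: P̄ = 37.50, Q̄ = 1847.0.
ε = (ΔQ/ΔP)(P̄/Q̄) = (552/-15)(37.50/1847.0).

-0.75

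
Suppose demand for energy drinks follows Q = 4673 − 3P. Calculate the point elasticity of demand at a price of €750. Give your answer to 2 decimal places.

At P = 750, Q = 2423.
dQ/dP = −3.
ε = (dQ/dP)(P/Q) = (-3)(750/2423).
|ε| < 1, so demand is inelastic at this price.

-0.93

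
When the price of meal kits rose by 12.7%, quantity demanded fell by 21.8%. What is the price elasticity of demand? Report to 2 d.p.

-1.72

ε = %ΔQ / %ΔP = (-21.8)/(12.7) = -1.717.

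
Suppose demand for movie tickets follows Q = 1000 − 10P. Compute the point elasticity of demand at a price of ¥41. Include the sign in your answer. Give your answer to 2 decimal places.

-0.69

At P = 41, Q = 590.
dQ/dP = −10.
ε = (dQ/dP)(P/Q) = (-10)(41/590).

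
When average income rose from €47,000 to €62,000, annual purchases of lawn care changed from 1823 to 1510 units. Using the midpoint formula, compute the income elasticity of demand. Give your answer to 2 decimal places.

-0.68

ΔQ = -313, ΔI = 15000. Midpoints: Ī = 54,500, Q̄ = 1666.5.
ε_I = (ΔQ/ΔI)(Ī/Q̄) = (-313/15000)(54500/1666.5).
ε_I < 0, so the good is inferior.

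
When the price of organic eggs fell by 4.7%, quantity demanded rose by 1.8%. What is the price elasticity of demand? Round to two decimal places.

-0.38

ε = %ΔQ / %ΔP = (1.8)/(-4.7) = -0.383.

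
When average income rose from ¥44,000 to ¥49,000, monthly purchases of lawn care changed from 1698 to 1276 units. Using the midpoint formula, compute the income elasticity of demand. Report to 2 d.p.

-2.64

ΔQ = -422, ΔI = 5000. Midpoints: Ī = 46,500, Q̄ = 1487.0.
ε_I = (ΔQ/ΔI)(Ī/Q̄) = (-422/5000)(46500/1487.0).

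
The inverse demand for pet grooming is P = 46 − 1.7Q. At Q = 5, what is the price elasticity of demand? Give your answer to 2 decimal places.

At Q = 5, P = 46 − 1.7(5) = 37.50.
dP/dQ = −1.7, so dQ/dP = 1/(−1.7) = -0.588.
ε = (dQ/dP)(P/Q) = (-0.588)(37.50/5).

-4.41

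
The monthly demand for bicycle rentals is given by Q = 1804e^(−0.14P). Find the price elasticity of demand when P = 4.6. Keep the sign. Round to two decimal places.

At P = 4.6, Q = 947.438.
dQ/dP = −0.14·1804e^(−0.14P) = −0.14Q = -132.641.
ε = (dQ/dP)(P/Q) = (-132.641)(4.6/947.438).
|ε| < 1, so demand is inelastic at this price.

-0.64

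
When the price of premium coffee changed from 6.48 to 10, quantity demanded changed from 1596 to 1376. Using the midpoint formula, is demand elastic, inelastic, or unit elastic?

Arc ε ≈ -0.347.
|ε| = 0.35 < 1.

inelastic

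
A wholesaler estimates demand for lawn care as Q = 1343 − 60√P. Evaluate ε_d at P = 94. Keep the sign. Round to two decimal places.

-0.38

At P = 94, Q = 761.278.
dQ/dP = −60/(2√P) = -3.094.
ε = (dQ/dP)(P/Q) = (-3.094)(94/761.278).
|ε| < 1, so demand is inelastic at this price.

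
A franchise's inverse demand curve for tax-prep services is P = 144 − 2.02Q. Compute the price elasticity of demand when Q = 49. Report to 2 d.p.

-0.45

At Q = 49, P = 144 − 2.02(49) = 45.02.
dP/dQ = −2.02, so dQ/dP = 1/(−2.02) = -0.495.
ε = (dQ/dP)(P/Q) = (-0.495)(45.02/49).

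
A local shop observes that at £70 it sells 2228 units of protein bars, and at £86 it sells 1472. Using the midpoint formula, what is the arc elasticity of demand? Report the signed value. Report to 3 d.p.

-1.992

ΔQ = 1472 − 2228 = -756; ΔP = 86 − 70 = 16.
Midpoints: P̄ = 78.00, Q̄ = 1850.0.
ε = (ΔQ/ΔP)(P̄/Q̄) = (-756/16)(78.00/1850.0).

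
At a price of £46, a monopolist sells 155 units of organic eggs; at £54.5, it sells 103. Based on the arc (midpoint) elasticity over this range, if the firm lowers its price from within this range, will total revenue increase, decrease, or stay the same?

increase

Arc ε = (-52/8.5)(50.25/129.0) ≈ -2.383.
|ε| = 2.38 > 1, so demand is elastic. A price cut therefore raises total revenue.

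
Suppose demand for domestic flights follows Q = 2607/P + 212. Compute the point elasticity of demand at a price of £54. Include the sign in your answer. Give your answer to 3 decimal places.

At P = 54, Q = 260.278.
dQ/dP = −2607/P² = -0.894.
ε = (dQ/dP)(P/Q) = (-0.894)(54/260.278).

-0.185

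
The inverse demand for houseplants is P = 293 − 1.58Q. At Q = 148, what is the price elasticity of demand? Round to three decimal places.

-0.253

At Q = 148, P = 293 − 1.58(148) = 59.16.
dP/dQ = −1.58, so dQ/dP = 1/(−1.58) = -0.633.
ε = (dQ/dP)(P/Q) = (-0.633)(59.16/148).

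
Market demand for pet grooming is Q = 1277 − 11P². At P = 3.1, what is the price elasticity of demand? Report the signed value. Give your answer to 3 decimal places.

-0.181

At P = 3.1, Q = 1171.290.
dQ/dP = −22P = -68.200.
ε = (dQ/dP)(P/Q) = (-68.200)(3.1/1171.290).
|ε| < 1, so demand is inelastic at this price.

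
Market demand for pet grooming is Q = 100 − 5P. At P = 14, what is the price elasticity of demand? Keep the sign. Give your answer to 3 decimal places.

-2.333

At P = 14, Q = 30.
dQ/dP = −5.
ε = (dQ/dP)(P/Q) = (-5)(14/30).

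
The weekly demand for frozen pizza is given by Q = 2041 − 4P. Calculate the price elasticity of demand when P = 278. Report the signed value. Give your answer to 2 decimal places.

-1.20

At P = 278, Q = 929.
dQ/dP = −4.
ε = (dQ/dP)(P/Q) = (-4)(278/929).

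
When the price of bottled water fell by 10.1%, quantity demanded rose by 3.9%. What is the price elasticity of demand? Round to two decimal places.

-0.39

ε = %ΔQ / %ΔP = (3.9)/(-10.1) = -0.386.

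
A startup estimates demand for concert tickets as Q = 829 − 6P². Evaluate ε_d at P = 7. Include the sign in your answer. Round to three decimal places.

At P = 7, Q = 535.
dQ/dP = −12P = -84.
ε = (dQ/dP)(P/Q) = (-84)(7/535).
|ε| > 1, so demand is elastic at this price.

-1.099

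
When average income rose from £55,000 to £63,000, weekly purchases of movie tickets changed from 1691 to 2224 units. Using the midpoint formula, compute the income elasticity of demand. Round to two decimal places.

2.01

ΔQ = 533, ΔI = 8000. Midpoints: Ī = 59,000, Q̄ = 1957.5.
ε_I = (ΔQ/ΔI)(Ī/Q̄) = (533/8000)(59000/1957.5).
ε_I > 0, so the good is normal.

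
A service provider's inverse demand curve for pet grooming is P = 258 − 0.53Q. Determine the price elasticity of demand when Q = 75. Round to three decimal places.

At Q = 75, P = 258 − 0.53(75) = 218.25.
dP/dQ = −0.53, so dQ/dP = 1/(−0.53) = -1.887.
ε = (dQ/dP)(P/Q) = (-1.887)(218.25/75).

-5.491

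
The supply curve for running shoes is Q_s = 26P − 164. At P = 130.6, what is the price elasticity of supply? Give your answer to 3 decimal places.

At P = 130.6, Q_s = 3231.60.
dQ_s/dP = 26.
ε_s = (dQ_s/dP)(P/Q_s) = (26)(130.6/3231.60).

1.051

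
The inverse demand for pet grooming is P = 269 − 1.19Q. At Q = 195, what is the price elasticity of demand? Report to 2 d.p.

-0.16

At Q = 195, P = 269 − 1.19(195) = 36.95.
dP/dQ = −1.19, so dQ/dP = 1/(−1.19) = -0.840.
ε = (dQ/dP)(P/Q) = (-0.840)(36.95/195).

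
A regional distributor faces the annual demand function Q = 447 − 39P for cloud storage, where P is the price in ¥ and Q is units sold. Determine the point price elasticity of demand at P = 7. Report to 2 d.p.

At P = 7, Q = 174.
dQ/dP = −39.
ε = (dQ/dP)(P/Q) = (-39)(7/174).
|ε| > 1, so demand is elastic at this price.

-1.57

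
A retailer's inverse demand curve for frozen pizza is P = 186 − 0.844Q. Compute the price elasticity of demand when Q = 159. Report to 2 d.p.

-0.39

At Q = 159, P = 186 − 0.844(159) = 51.80.
dP/dQ = −0.844, so dQ/dP = 1/(−0.844) = -1.185.
ε = (dQ/dP)(P/Q) = (-1.185)(51.80/159).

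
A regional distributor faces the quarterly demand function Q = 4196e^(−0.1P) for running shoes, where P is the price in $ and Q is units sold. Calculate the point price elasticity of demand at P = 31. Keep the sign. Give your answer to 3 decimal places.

At P = 31, Q = 189.026.
dQ/dP = −0.1·4196e^(−0.1P) = −0.1Q = -18.903.
ε = (dQ/dP)(P/Q) = (-18.903)(31/189.026).

-3.100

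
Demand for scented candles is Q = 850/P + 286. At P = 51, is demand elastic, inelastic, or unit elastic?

inelastic

Q = 302.667, dQ/dP = -0.327.
ε = (dQ/dP)(P/Q) ≈ -0.055.
|ε| = 0.06 < 1.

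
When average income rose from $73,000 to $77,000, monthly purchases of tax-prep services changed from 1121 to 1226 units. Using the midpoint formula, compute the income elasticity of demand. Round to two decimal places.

ΔQ = 105, ΔI = 4000. Midpoints: Ī = 75,000, Q̄ = 1173.5.
ε_I = (ΔQ/ΔI)(Ī/Q̄) = (105/4000)(75000/1173.5).
ε_I > 0, so the good is normal.

1.68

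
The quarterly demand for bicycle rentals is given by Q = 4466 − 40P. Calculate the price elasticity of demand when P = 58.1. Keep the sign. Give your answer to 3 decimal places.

-1.085

At P = 58.1, Q = 2142.
dQ/dP = −40.
ε = (dQ/dP)(P/Q) = (-40)(58.1/2142).
|ε| > 1, so demand is elastic at this price.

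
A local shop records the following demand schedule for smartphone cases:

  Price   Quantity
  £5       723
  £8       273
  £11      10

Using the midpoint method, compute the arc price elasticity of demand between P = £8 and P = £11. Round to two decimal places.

At P = 8, Q = 273; at P = 11, Q = 10.
ΔQ = -263, ΔP = 3. Midpoints: P̄ = 9.50, Q̄ = 141.5.
ε = (ΔQ/ΔP)(P̄/Q̄) = (-263/3)(9.50/141.5).

-5.89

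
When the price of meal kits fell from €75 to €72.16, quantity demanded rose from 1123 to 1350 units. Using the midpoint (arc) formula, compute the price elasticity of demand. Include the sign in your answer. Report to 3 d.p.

ΔQ = 1350 − 1123 = 227; ΔP = 72.16 − 75 = -2.84.
Midpoints: P̄ = 73.58, Q̄ = 1236.5.
ε = (ΔQ/ΔP)(P̄/Q̄) = (227/-2.84)(73.58/1236.5).

-4.756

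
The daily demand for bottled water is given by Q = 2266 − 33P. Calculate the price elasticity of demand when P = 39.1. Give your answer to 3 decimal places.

-1.322

At P = 39.1, Q = 975.700.
dQ/dP = −33.
ε = (dQ/dP)(P/Q) = (-33)(39.1/975.700).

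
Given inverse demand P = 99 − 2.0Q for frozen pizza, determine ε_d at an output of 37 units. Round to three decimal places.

At Q = 37, P = 99 − 2.0(37) = 25.00.
dP/dQ = −2.0, so dQ/dP = 1/(−2.0) = -0.500.
ε = (dQ/dP)(P/Q) = (-0.500)(25.00/37).

-0.338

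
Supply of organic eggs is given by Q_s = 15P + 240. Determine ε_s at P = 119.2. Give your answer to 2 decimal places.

At P = 119.2, Q_s = 2028.
dQ_s/dP = 15.
ε_s = (dQ_s/dP)(P/Q_s) = (15)(119.2/2028).

0.88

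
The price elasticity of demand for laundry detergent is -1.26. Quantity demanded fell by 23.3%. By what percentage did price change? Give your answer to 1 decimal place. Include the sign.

%ΔP ≈ %ΔQ / ε = (-23.3%)/(-1.26) = 18.49%.

18.5%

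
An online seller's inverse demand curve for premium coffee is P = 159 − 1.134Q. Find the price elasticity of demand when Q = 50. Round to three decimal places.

At Q = 50, P = 159 − 1.134(50) = 102.30.
dP/dQ = −1.134, so dQ/dP = 1/(−1.134) = -0.882.
ε = (dQ/dP)(P/Q) = (-0.882)(102.30/50).

-1.804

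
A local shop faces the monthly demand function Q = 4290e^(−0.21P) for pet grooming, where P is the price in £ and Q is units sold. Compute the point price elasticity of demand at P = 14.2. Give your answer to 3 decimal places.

At P = 14.2, Q = 217.466.
dQ/dP = −0.21·4290e^(−0.21P) = −0.21Q = -45.668.
ε = (dQ/dP)(P/Q) = (-45.668)(14.2/217.466).
|ε| > 1, so demand is elastic at this price.

-2.982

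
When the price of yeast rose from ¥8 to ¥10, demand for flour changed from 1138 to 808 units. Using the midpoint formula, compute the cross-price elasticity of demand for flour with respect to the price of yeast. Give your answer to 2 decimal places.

-1.53

ΔQ_x = 808 − 1138 = -330; ΔP_y = 10 − 8 = 2.
Midpoints: P̄_y = 9.00, Q̄_x = 973.0.
ε_xy = (ΔQ_x/ΔP_y)(P̄_y/Q̄_x) = (-330/2)(9.00/973.0).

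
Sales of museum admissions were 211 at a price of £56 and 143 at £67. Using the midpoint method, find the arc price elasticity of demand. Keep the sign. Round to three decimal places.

ΔQ = 143 − 211 = -68; ΔP = 67 − 56 = 11.
Midpoints: P̄ = 61.50, Q̄ = 177.0.
ε = (ΔQ/ΔP)(P̄/Q̄) = (-68/11)(61.50/177.0).

-2.148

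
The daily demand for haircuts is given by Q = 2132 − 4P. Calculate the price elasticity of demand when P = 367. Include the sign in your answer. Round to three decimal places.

-2.211

At P = 367, Q = 664.
dQ/dP = −4.
ε = (dQ/dP)(P/Q) = (-4)(367/664).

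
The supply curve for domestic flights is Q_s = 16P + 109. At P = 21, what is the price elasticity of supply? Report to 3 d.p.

At P = 21, Q_s = 445.
dQ_s/dP = 16.
ε_s = (dQ_s/dP)(P/Q_s) = (16)(21/445).

0.755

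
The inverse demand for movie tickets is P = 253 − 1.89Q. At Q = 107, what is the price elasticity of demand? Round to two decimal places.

-0.25

At Q = 107, P = 253 − 1.89(107) = 50.77.
dP/dQ = −1.89, so dQ/dP = 1/(−1.89) = -0.529.
ε = (dQ/dP)(P/Q) = (-0.529)(50.77/107).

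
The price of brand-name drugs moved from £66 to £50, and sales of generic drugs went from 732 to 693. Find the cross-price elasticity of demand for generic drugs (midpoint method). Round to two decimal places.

0.20

ΔQ_x = 693 − 732 = -39; ΔP_y = 50 − 66 = -16.
Midpoints: P̄_y = 58.00, Q̄_x = 712.5.
ε_xy = (ΔQ_x/ΔP_y)(P̄_y/Q̄_x) = (-39/-16)(58.00/712.5).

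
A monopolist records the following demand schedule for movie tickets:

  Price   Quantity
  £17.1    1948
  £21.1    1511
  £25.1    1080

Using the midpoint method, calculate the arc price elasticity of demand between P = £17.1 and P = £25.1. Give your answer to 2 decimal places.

-1.51

At P = 17.1, Q = 1948; at P = 25.1, Q = 1080.
ΔQ = -868, ΔP = 8.0. Midpoints: P̄ = 21.10, Q̄ = 1514.0.
ε = (ΔQ/ΔP)(P̄/Q̄) = (-868/8.0)(21.10/1514.0).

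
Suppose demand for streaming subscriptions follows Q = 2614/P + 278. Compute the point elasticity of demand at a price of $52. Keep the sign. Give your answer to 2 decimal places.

At P = 52, Q = 328.269.
dQ/dP = −2614/P² = -0.967.
ε = (dQ/dP)(P/Q) = (-0.967)(52/328.269).

-0.15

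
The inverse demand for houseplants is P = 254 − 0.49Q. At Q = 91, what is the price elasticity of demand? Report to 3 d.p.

-4.696

At Q = 91, P = 254 − 0.49(91) = 209.41.
dP/dQ = −0.49, so dQ/dP = 1/(−0.49) = -2.041.
ε = (dQ/dP)(P/Q) = (-2.041)(209.41/91).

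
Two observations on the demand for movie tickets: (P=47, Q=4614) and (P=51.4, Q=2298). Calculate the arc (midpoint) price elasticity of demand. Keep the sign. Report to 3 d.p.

-7.493

ΔQ = 2298 − 4614 = -2316; ΔP = 51.4 − 47 = 4.4.
Midpoints: P̄ = 49.20, Q̄ = 3456.0.
ε = (ΔQ/ΔP)(P̄/Q̄) = (-2316/4.4)(49.20/3456.0).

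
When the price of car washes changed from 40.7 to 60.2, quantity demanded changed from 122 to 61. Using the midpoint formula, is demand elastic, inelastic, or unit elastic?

elastic

Arc ε ≈ -1.725.
|ε| = 1.72 > 1.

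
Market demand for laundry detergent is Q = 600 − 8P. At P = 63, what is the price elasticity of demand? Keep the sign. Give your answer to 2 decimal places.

-5.25

At P = 63, Q = 96.
dQ/dP = −8.
ε = (dQ/dP)(P/Q) = (-8)(63/96).
|ε| > 1, so demand is elastic at this price.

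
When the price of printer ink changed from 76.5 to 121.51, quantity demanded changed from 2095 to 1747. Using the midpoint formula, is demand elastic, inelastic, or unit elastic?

Arc ε ≈ -0.398.
|ε| = 0.40 < 1.

inelastic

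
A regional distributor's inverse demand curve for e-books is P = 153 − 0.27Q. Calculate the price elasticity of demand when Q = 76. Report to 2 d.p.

-6.46

At Q = 76, P = 153 − 0.27(76) = 132.48.
dP/dQ = −0.27, so dQ/dP = 1/(−0.27) = -3.704.
ε = (dQ/dP)(P/Q) = (-3.704)(132.48/76).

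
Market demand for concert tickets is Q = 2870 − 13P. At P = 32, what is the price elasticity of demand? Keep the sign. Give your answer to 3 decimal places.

-0.170

At P = 32, Q = 2454.
dQ/dP = −13.
ε = (dQ/dP)(P/Q) = (-13)(32/2454).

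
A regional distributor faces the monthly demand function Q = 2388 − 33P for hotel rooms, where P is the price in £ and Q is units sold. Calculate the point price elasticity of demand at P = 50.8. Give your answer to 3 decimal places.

At P = 50.8, Q = 711.600.
dQ/dP = −33.
ε = (dQ/dP)(P/Q) = (-33)(50.8/711.600).
|ε| > 1, so demand is elastic at this price.

-2.356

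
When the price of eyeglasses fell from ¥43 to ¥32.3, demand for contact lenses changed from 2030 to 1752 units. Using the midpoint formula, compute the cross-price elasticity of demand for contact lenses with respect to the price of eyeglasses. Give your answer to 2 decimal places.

0.52

ΔQ_x = 1752 − 2030 = -278; ΔP_y = 32.3 − 43 = -10.7.
Midpoints: P̄_y = 37.65, Q̄_x = 1891.0.
ε_xy = (ΔQ_x/ΔP_y)(P̄_y/Q̄_x) = (-278/-10.7)(37.65/1891.0).
ε_xy > 0, so the goods are substitutes.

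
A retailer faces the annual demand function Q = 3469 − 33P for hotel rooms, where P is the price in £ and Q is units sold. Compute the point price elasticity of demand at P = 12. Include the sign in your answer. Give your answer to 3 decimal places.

-0.129

At P = 12, Q = 3073.
dQ/dP = −33.
ε = (dQ/dP)(P/Q) = (-33)(12/3073).
|ε| < 1, so demand is inelastic at this price.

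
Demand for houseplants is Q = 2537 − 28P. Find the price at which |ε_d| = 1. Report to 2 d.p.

For linear demand Q = a − bP, ε = −bP/(a − bP). |ε| = 1 when bP = a − bP, i.e. P = a/(2b).
P = 2537/(2·28) = 2537/56 = 45.3036.

45.30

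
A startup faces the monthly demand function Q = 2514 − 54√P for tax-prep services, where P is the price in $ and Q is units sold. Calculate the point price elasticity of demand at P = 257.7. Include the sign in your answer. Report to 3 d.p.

-0.263

At P = 257.7, Q = 1647.136.
dQ/dP = −54/(2√P) = -1.682.
ε = (dQ/dP)(P/Q) = (-1.682)(257.7/1647.136).
|ε| < 1, so demand is inelastic at this price.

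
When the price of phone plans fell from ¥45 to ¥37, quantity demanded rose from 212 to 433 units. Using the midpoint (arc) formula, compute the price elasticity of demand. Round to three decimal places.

-3.512

ΔQ = 433 − 212 = 221; ΔP = 37 − 45 = -8.
Midpoints: P̄ = 41.00, Q̄ = 322.5.
ε = (ΔQ/ΔP)(P̄/Q̄) = (221/-8)(41.00/322.5).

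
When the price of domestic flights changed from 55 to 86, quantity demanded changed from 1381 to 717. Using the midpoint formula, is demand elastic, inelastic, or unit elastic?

elastic

Arc ε ≈ -1.440.
|ε| = 1.44 > 1.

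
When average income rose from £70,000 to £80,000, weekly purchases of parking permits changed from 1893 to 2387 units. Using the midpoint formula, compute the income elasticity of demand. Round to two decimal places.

1.73

ΔQ = 494, ΔI = 10000. Midpoints: Ī = 75,000, Q̄ = 2140.0.
ε_I = (ΔQ/ΔI)(Ī/Q̄) = (494/10000)(75000/2140.0).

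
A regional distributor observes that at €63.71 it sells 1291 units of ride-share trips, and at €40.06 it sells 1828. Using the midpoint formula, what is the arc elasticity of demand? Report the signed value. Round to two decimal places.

ΔQ = 1828 − 1291 = 537; ΔP = 40.06 − 63.71 = -23.65.
Midpoints: P̄ = 51.89, Q̄ = 1559.5.
ε = (ΔQ/ΔP)(P̄/Q̄) = (537/-23.65)(51.89/1559.5).

-0.76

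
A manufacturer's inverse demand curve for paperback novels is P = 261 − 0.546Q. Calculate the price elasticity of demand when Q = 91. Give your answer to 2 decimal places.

At Q = 91, P = 261 − 0.546(91) = 211.31.
dP/dQ = −0.546, so dQ/dP = 1/(−0.546) = -1.832.
ε = (dQ/dP)(P/Q) = (-1.832)(211.31/91).

-4.25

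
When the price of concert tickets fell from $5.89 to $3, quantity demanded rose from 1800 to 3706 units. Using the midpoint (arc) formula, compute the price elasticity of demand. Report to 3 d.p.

ΔQ = 3706 − 1800 = 1906; ΔP = 3 − 5.89 = -2.89.
Midpoints: P̄ = 4.45, Q̄ = 2753.0.
ε = (ΔQ/ΔP)(P̄/Q̄) = (1906/-2.89)(4.45/2753.0).

-1.065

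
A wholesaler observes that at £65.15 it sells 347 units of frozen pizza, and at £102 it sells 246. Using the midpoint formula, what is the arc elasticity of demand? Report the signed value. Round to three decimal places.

ΔQ = 246 − 347 = -101; ΔP = 102 − 65.15 = 36.85.
Midpoints: P̄ = 83.58, Q̄ = 296.5.
ε = (ΔQ/ΔP)(P̄/Q̄) = (-101/36.85)(83.58/296.5).

-0.773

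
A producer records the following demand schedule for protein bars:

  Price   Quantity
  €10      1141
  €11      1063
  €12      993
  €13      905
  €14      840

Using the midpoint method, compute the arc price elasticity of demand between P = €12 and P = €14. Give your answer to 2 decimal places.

At P = 12, Q = 993; at P = 14, Q = 840.
ΔQ = -153, ΔP = 2. Midpoints: P̄ = 13.00, Q̄ = 916.5.
ε = (ΔQ/ΔP)(P̄/Q̄) = (-153/2)(13.00/916.5).

-1.09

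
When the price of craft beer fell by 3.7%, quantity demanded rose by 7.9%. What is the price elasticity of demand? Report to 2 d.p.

ε = %ΔQ / %ΔP = (7.9)/(-3.7) = -2.135.

-2.14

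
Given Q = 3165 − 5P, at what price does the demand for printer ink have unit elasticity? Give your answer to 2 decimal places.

316.50

For linear demand Q = a − bP, ε = −bP/(a − bP). |ε| = 1 when bP = a − bP, i.e. P = a/(2b).
P = 3165/(2·5) = 3165/10 = 316.5000.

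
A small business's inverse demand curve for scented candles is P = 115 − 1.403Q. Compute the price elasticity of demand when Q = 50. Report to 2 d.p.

-0.64

At Q = 50, P = 115 − 1.403(50) = 44.85.
dP/dQ = −1.403, so dQ/dP = 1/(−1.403) = -0.713.
ε = (dQ/dP)(P/Q) = (-0.713)(44.85/50).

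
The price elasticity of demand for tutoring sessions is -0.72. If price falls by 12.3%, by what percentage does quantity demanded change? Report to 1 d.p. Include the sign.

%ΔQ ≈ ε × %ΔP = (-0.72)(-12.3%) = 8.86%.

8.9%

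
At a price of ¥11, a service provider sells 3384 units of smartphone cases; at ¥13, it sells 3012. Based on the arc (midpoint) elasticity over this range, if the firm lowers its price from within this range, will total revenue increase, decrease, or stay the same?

decrease

Arc ε = (-372/2)(12.00/3198.0) ≈ -0.698.
|ε| = 0.70 < 1, so demand is inelastic. A price cut therefore reduces total revenue.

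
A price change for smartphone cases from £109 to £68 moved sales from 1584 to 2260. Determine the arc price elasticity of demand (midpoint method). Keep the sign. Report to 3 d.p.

ΔQ = 2260 − 1584 = 676; ΔP = 68 − 109 = -41.
Midpoints: P̄ = 88.50, Q̄ = 1922.0.
ε = (ΔQ/ΔP)(P̄/Q̄) = (676/-41)(88.50/1922.0).

-0.759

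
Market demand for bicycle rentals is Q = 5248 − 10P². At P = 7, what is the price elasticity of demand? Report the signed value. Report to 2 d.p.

At P = 7, Q = 4758.
dQ/dP = −20P = -140.
ε = (dQ/dP)(P/Q) = (-140)(7/4758).
|ε| < 1, so demand is inelastic at this price.

-0.21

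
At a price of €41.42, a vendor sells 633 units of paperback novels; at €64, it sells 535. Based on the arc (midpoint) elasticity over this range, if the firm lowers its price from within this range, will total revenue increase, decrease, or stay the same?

Arc ε = (-98/22.58)(52.71/584.0) ≈ -0.392.
|ε| = 0.39 < 1, so demand is inelastic. A price cut therefore reduces total revenue.

decrease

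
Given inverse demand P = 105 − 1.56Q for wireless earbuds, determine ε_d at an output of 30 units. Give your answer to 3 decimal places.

At Q = 30, P = 105 − 1.56(30) = 58.20.
dP/dQ = −1.56, so dQ/dP = 1/(−1.56) = -0.641.
ε = (dQ/dP)(P/Q) = (-0.641)(58.20/30).

-1.244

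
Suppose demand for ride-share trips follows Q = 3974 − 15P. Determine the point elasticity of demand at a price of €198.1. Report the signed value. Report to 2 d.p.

At P = 198.1, Q = 1002.500.
dQ/dP = −15.
ε = (dQ/dP)(P/Q) = (-15)(198.1/1002.500).

-2.96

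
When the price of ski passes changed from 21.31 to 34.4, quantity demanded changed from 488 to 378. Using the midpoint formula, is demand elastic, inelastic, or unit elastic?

inelastic

Arc ε ≈ -0.541.
|ε| = 0.54 < 1.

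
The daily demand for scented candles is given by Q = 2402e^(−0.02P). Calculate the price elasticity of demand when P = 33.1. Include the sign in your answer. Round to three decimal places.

At P = 33.1, Q = 1238.996.
dQ/dP = −0.02·2402e^(−0.02P) = −0.02Q = -24.780.
ε = (dQ/dP)(P/Q) = (-24.780)(33.1/1238.996).

-0.662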